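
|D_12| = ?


|D_n| = 2n (n rotations and n reflections)
|D_12| = 2×12 = 24

|D_12| = 24


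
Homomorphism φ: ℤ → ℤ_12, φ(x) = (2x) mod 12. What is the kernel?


Kernel = preimage of identity
ker(φ) = {x ∈ ℤ : 2x ≡ 0 (mod 12)}. gcd(2,12) = 2, so 2x ≡ 0 (mod 12) ⟺ x ≡ 0 (mod 12/2 = 6). Hence ker(φ) = 6ℤ

ker(φ) = 6ℤ


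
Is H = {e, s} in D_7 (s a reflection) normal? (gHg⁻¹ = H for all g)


H = {e, s} in D_7 (s a reflection)
r·s·r⁻¹ = sr⁻² ≠ s for n ≥ 3, so {e, s} is not closed under conjugation

No, not a normal subgroup


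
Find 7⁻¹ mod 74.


Use the extended Euclidean algorithm to write 1 = 7·s + 74·t; then s mod 74 is the inverse.
Euclidean algorithm:
  7 = 0·74 + 7
  74 = 10·7 + 4
  7 = 1·4 + 3
  4 = 1·3 + 1
  3 = 3·1 + 0
gcd(7,74) = 1
Back-substitution gives: 7·(-21) + 74·(2) = 1
So 7⁻¹ ≡ -21 ≡ 53 (mod 74)
Check: 7 × 53 = 371 ≡ 1 (mod 74) ✓

7⁻¹ ≡ 53 (mod 74)


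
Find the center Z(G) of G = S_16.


Z(G) = {g ∈ G | gx = xg for all x ∈ G}
S_n is non-abelian for n ≥ 3; Z(S_16) is trivial

Z(S_16) = {e}


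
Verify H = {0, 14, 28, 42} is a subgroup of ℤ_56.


Subgroup test for H = {0, 14, 28, 42} in (ℤ_56, +):
(1) 0 ∈ H? Yes
(2) Closure: for all a,b ∈ H, (a+b) mod 56 ∈ H? Yes
(3) Inverses: for all a ∈ H, -a mod 56 ∈ H? Yes

Yes, H is a subgroup of ℤ_56


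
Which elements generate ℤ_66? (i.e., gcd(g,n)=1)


g generates ℤ_n iff gcd(g,n) = 1
Prime factors of 66: 2, 3, 11
Generators are g ∈ {1,...,65} not divisible by any of these primes.
Generators: {1, 5, 7, 13, 17, 19, 23, 25, 29, 31, 35, 37, 41, 43, 47, 49, 53, 59, 61, 65}
Number of generators = φ(66) = 20

Generators of ℤ_66 = {1, 5, 7, 13, 17, 19, 23, 25, 29, 31, 35, 37, 41, 43, 47, 49, 53, 59, 61, 65}


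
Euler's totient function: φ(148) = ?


Factor n: 148 = 2^2 × 37
φ(n) = n · ∏(1 - 1/p) over distinct primes p | n
φ(148) = 148 · (1 - 1/2) · (1 - 1/37) = 72

φ(148) = 72


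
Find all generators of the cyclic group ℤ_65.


g generates ℤ_n iff gcd(g,n) = 1
Prime factors of 65: 5, 13
Generators are g ∈ {1,...,64} not divisible by any of these primes.
Generators: {1, 2, 3, 4, 6, 7, 8, 9, 11, 12, 14, 16, 17, 18, 19, 21, 22, 23, 24, 27, 28, 29, 31, 32, 33, 34, 36, 37, 38, 41, 42, 43, 44, 46, 47, 48, 49, 51, 53, 54, 56, 57, 58, 59, 61, 62, 63, 64}
Number of generators = φ(65) = 48

Generators of ℤ_65 = {1, 2, 3, 4, 6, 7, 8, 9, 11, 12, 14, 16, 17, 18, 19, 21, 22, 23, 24, 27, 28, 29, 31, 32, 33, 34, 36, 37, 38, 41, 42, 43, 44, 46, 47, 48, 49, 51, 53, 54, 56, 57, 58, 59, 61, 62, 63, 64}


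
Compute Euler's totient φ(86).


Factor n: 86 = 2 × 43
φ(n) = n · ∏(1 - 1/p) over distinct primes p | n
φ(86) = 86 · (1 - 1/2) · (1 - 1/43) = 42

φ(86) = 42


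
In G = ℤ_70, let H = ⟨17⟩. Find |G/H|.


|⟨17⟩| = n / gcd(17, 70) = 70 / 1 = 70
H is normal (ℤ_70 is abelian).
|G/H| = |G| / |H| = 70 / 70 = 1

|G/H| = 1


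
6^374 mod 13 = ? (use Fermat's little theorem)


Fermat's little theorem: if p is prime and gcd(a,p)=1, then a^(p-1) ≡ 1 (mod p)
p = 13 is prime, gcd(6,13) = 1
Reduce exponent: 374 mod 12 = 2
So 6^374 ≡ 6^2 (mod 13)
6^2 mod 13 = 10

6^374 ≡ 10 (mod 13)


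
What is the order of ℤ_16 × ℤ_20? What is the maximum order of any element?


|ℤ_16 × ℤ_20| = 16 × 20 = 320
Max element order = lcm(16,20) = 80
Cyclic? No (gcd=4)

|ℤ_16×ℤ_20| = 320, max element order = 80


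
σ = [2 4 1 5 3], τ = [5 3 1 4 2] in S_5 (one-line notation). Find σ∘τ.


σ∘τ: apply τ first, then σ
1 →τ 5 →σ 3
2 →τ 3 →σ 1
3 →τ 1 →σ 2
4 →τ 4 →σ 5
5 →τ 2 →σ 4

σ∘τ = [3 1 2 5 4]


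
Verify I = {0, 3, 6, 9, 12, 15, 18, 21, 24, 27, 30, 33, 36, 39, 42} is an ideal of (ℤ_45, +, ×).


Check ideal conditions for I = {0, 3, 6, 9, 12, 15, 18, 21, 24, 27, 30, 33, 36, 39, 42} in ℤ_45:
(1) I is an additive subgroup? Yes
(2) For r ∈ ℤ_45 and a ∈ I: r·a ∈ I? Yes

Yes, I is an ideal of ℤ_45


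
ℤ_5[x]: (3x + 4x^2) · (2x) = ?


Expand and collect like terms; reduce coefficients mod 5:
x^0: 0·0 = 0 ≡ 0 (mod 5)
x^1: 0·2 + 3·0 = 0 ≡ 0 (mod 5)
x^2: 3·2 + 4·0 = 6 ≡ 1 (mod 5)
x^3: 4·2 = 8 ≡ 3 (mod 5)
Result: x^2 + 3x^3

f · g = x^2 + 3x^3


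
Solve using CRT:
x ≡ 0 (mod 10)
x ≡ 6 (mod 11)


m₁ = 10, m₂ = 11, gcd = 1, so CRT applies. M = m₁·m₂ = 110
Let M₁ = M/m₁ = 11, M₂ = M/m₂ = 10
Find y₁ ≡ M₁⁻¹ (mod m₁): 11⁻¹ ≡ 1 (mod 10)
Find y₂ ≡ M₂⁻¹ (mod m₂): 10⁻¹ ≡ 10 (mod 11)
x = a₁·M₁·y₁ + a₂·M₂·y₂ = 0·11·1 + 6·10·10 = 600
Reduce mod 110: x ≡ 50
Check: 50 mod 10 = 0 ✓, 50 mod 11 = 6 ✓

x ≡ 50 (mod 110)


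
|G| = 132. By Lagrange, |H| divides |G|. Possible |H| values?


Lagrange's theorem: |H| divides |G|
|G| = 132
Divisors of 132: 1, 2, 3, 4, 6, 11, 12, 22, 33, 44, 66, 132

Possible subgroup orders: {1, 2, 3, 4, 6, 11, 12, 22, 33, 44, 66, 132}


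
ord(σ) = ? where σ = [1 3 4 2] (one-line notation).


Cycle decomposition: (2 3 4)
Cycle lengths: 3
Order = lcm(3) = 3

ord(σ) = 3


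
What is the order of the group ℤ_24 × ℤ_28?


|A × B| = |A| · |B|
|ℤ_24 × ℤ_28| = 24 × 28 = 672

|ℤ_24 × ℤ_28| = 672


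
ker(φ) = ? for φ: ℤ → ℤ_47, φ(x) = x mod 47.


Kernel = preimage of identity
ker(φ) = {x ∈ ℤ : x ≡ 0 (mod 47)} = 47ℤ = {0, ±47, ±94, ...}

ker(φ) = 47ℤ


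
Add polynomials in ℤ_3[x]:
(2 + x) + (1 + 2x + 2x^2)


Add coefficients mod 3:
x^0: 2 + 1 = 0 (mod 3)
x^1: 1 + 2 = 0 (mod 3)
x^2: 0 + 2 = 2 (mod 3)
Result: 2x^2

f + g = 2x^2


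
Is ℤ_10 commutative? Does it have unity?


ℤ_10 is a commutative ring with unity 1; 10 = 2×5 is composite, so 2·5 ≡ 0 gives zero divisors (not an integral domain)
Commutative: Yes
Integral domain: No
Has unity: Yes

ℤ_10: Commutative=Yes, Unity=Yes


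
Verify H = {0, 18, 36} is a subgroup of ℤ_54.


Subgroup test for H = {0, 18, 36} in (ℤ_54, +):
(1) 0 ∈ H? Yes
(2) Closure: for all a,b ∈ H, (a+b) mod 54 ∈ H? Yes
(3) Inverses: for all a ∈ H, -a mod 54 ∈ H? Yes

Yes, H is a subgroup of ℤ_54


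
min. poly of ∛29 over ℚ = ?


∛29 satisfies x³ - 29 = 0, irreducible over ℚ (no rational root; 29 is not a perfect cube)

Minimal polynomial: x³ - 29


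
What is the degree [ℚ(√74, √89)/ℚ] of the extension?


[ℚ(√74,√89):ℚ] = [ℚ(√74,√89):ℚ(√74)]·[ℚ(√74):ℚ] = 2·2 = 4

[ℚ(√74, √89)/ℚ] = 4


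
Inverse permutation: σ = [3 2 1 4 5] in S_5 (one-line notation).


To find σ⁻¹, swap domain and range:
σ(1) = 3 → σ⁻¹(3) = 1
σ(2) = 2 → σ⁻¹(2) = 2
σ(3) = 1 → σ⁻¹(1) = 3
σ(4) = 4 → σ⁻¹(4) = 4
σ(5) = 5 → σ⁻¹(5) = 5

σ⁻¹ = [3 2 1 4 5]


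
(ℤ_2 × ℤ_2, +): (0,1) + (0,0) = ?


Operation: componentwise addition mod (2, 2)
(0,1) + (0,0) = ((a₁+b₁) mod 2, (a₂+b₂) mod 2) with a = (0,1), b = (0,0)

(0,1) + (0,0) = (0,1)


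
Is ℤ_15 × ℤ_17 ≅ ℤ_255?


Comparing ℤ_15 × ℤ_17 and ℤ_255:
gcd(15,17) = 1, so ℤ_15 × ℤ_17 ≅ ℤ_255 (CRT)

Yes, ℤ_15 × ℤ_17 ≅ ℤ_255


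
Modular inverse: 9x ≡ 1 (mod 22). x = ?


Use the extended Euclidean algorithm to write 1 = 9·s + 22·t; then s mod 22 is the inverse.
Euclidean algorithm:
  9 = 0·22 + 9
  22 = 2·9 + 4
  9 = 2·4 + 1
  4 = 4·1 + 0
gcd(9,22) = 1
Back-substitution gives: 9·(5) + 22·(-2) = 1
So 9⁻¹ ≡ 5 ≡ 5 (mod 22)
Check: 9 × 5 = 45 ≡ 1 (mod 22) ✓

9⁻¹ ≡ 5 (mod 22)


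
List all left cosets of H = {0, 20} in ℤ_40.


H = {0, 20}, |H| = 2
Number of cosets = |G|/|H| = 40/2 = 20
0 + H = {0, 20}
1 + H = {1, 21}
2 + H = {2, 22}
3 + H = {3, 23}
4 + H = {4, 24}
5 + H = {5, 25}
6 + H = {6, 26}
7 + H = {7, 27}
8 + H = {8, 28}
9 + H = {9, 29}
10 + H = {10, 30}
11 + H = {11, 31}
12 + H = {12, 32}
13 + H = {13, 33}
14 + H = {14, 34}
15 + H = {15, 35}
16 + H = {16, 36}
17 + H = {17, 37}
18 + H = {18, 38}
19 + H = {19, 39}

Cosets: 0+H={0,20}; 1+H={1,21}; 2+H={2,22}; 3+H={3,23}; 4+H={4,24}; 5+H={5,25}; 6+H={6,26}; 7+H={7,27}; 8+H={8,28}; 9+H={9,29}; 10+H={10,30}; 11+H={11,31}; 12+H={12,32}; 13+H={13,33}; 14+H={14,34}; 15+H={15,35}; 16+H={16,36}; 17+H={17,37}; 18+H={18,38}; 19+H={19,39}


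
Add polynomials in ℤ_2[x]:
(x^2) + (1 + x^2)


Add coefficients mod 2:
x^0: 0 + 1 = 1 (mod 2)
x^1: 0 + 0 = 0 (mod 2)
x^2: 1 + 1 = 0 (mod 2)
Result: 1

f + g = 1


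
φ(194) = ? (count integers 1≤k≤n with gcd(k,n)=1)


Factor n: 194 = 2 × 97
φ(n) = n · ∏(1 - 1/p) over distinct primes p | n
φ(194) = 194 · (1 - 1/2) · (1 - 1/97) = 96

φ(194) = 96


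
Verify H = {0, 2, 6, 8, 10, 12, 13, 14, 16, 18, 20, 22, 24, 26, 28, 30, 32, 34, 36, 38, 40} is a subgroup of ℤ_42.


Subgroup test for H = {0, 2, 6, 8, 10, 12, 13, 14, 16, 18, 20, 22, 24, 26, 28, 30, 32, 34, 36, 38, 40} in (ℤ_42, +):
(1) 0 ∈ H? Yes
(2) Closure: for all a,b ∈ H, (a+b) mod 42 ∈ H? No  [counterexample: 2 + 2 = 4 ∉ H]
(3) Inverses: for all a ∈ H, -a mod 42 ∈ H? No

No, H is not a subgroup of ℤ_42


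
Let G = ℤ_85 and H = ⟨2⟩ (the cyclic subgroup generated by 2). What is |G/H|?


|⟨2⟩| = n / gcd(2, 85) = 85 / 1 = 85
H is normal (ℤ_85 is abelian).
|G/H| = |G| / |H| = 85 / 85 = 1

|G/H| = 1


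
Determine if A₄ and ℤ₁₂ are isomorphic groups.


Comparing A₄ and ℤ₁₂:
A₄ is non-abelian, ℤ₁₂ is abelian

No, A₄ ≇ ℤ₁₂


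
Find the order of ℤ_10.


ℤ_n has n elements.

|ℤ_10| = 10


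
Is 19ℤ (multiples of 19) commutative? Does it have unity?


19ℤ is a commutative ring under +,× but has no multiplicative identity (1 ∉ 19ℤ); it has no zero divisors, but without unity it is not an integral domain
Commutative: Yes
Integral domain: No
Has unity: No

19ℤ (multiples of 19): Commutative=Yes, Unity=No


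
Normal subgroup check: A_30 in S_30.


H = A_30 in S_30
A_30 has index 2 in S_30, and every subgroup of index 2 is normal

Yes, normal subgroup


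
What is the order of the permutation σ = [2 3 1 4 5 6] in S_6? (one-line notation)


Cycle decomposition: (1 2 3)
Cycle lengths: 3
Order = lcm(3) = 3

ord(σ) = 3


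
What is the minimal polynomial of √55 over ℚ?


√55 satisfies x² - 55 = 0, irreducible over ℚ since 55 is squarefree

Minimal polynomial: x² - 55


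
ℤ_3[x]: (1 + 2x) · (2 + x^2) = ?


Expand and collect like terms; reduce coefficients mod 3:
x^0: 1·2 = 2 ≡ 2 (mod 3)
x^1: 1·0 + 2·2 = 4 ≡ 1 (mod 3)
x^2: 1·1 + 2·0 = 1 ≡ 1 (mod 3)
x^3: 2·1 = 2 ≡ 2 (mod 3)
Result: 2 + x + x^2 + 2x^3

f · g = 2 + x + x^2 + 2x^3


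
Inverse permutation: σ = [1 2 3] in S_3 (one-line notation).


To find σ⁻¹, swap domain and range:
σ(1) = 1 → σ⁻¹(1) = 1
σ(2) = 2 → σ⁻¹(2) = 2
σ(3) = 3 → σ⁻¹(3) = 3

σ⁻¹ = [1 2 3]


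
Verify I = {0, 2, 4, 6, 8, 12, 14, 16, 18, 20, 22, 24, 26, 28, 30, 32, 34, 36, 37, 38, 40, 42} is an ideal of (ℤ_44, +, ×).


Check ideal conditions for I = {0, 2, 4, 6, 8, 12, 14, 16, 18, 20, 22, 24, 26, 28, 30, 32, 34, 36, 37, 38, 40, 42} in ℤ_44:
(1) I is an additive subgroup? No
(2) For r ∈ ℤ_44 and a ∈ I: r·a ∈ I? No  [counterexample: r=3, a=18, r·a mod 44 = 10 ∉ I]

No, I is not an ideal of ℤ_44


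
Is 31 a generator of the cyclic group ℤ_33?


g generates ℤ_n iff gcd(g, n) = 1
gcd(31, 33) = 1
Since gcd = 1, 31 is a generator.

Yes, 31 generates ℤ_33


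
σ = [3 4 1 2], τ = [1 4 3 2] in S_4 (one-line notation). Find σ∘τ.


σ∘τ: apply τ first, then σ
1 →τ 1 →σ 3
2 →τ 4 →σ 2
3 →τ 3 →σ 1
4 →τ 2 →σ 4

σ∘τ = [3 2 1 4]


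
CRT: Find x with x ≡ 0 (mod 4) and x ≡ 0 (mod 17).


m₁ = 4, m₂ = 17, gcd = 1, so CRT applies. M = m₁·m₂ = 68
Let M₁ = M/m₁ = 17, M₂ = M/m₂ = 4
Find y₁ ≡ M₁⁻¹ (mod m₁): 17⁻¹ ≡ 1 (mod 4)
Find y₂ ≡ M₂⁻¹ (mod m₂): 4⁻¹ ≡ 13 (mod 17)
x = a₁·M₁·y₁ + a₂·M₂·y₂ = 0·17·1 + 0·4·13 = 0
Reduce mod 68: x ≡ 0
Check: 0 mod 4 = 0 ✓, 0 mod 17 = 0 ✓

x ≡ 0 (mod 68)


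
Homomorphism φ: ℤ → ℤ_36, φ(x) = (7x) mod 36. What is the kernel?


Kernel = preimage of identity
ker(φ) = {x ∈ ℤ : 7x ≡ 0 (mod 36)}. gcd(7,36) = 1, so 7x ≡ 0 (mod 36) ⟺ x ≡ 0 (mod 36/1 = 36). Hence ker(φ) = 36ℤ

ker(φ) = 36ℤ


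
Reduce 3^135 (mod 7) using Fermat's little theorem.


Fermat's little theorem: if p is prime and gcd(a,p)=1, then a^(p-1) ≡ 1 (mod p)
p = 7 is prime, gcd(3,7) = 1
Reduce exponent: 135 mod 6 = 3
So 3^135 ≡ 3^3 (mod 7)
3^3 mod 7 = 6

3^135 ≡ 6 (mod 7)


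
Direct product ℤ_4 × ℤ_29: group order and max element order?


|ℤ_4 × ℤ_29| = 4 × 29 = 116
Max element order = lcm(4,29) = 116
Cyclic? Yes (gcd=1)

|ℤ_4×ℤ_29| = 116, max element order = 116


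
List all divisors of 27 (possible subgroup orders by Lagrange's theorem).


Lagrange's theorem: |H| divides |G|
|G| = 27
Divisors of 27: 1, 3, 9, 27

Possible subgroup orders: {1, 3, 9, 27}


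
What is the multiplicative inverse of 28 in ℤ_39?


Use the extended Euclidean algorithm to write 1 = 28·s + 39·t; then s mod 39 is the inverse.
Euclidean algorithm:
  28 = 0·39 + 28
  39 = 1·28 + 11
  28 = 2·11 + 6
  11 = 1·6 + 5
  6 = 1·5 + 1
  5 = 5·1 + 0
gcd(28,39) = 1
Back-substitution gives: 28·(7) + 39·(-5) = 1
So 28⁻¹ ≡ 7 ≡ 7 (mod 39)
Check: 28 × 7 = 196 ≡ 1 (mod 39) ✓

28⁻¹ ≡ 7 (mod 39)


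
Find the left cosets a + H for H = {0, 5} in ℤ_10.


H = {0, 5}, |H| = 2
Number of cosets = |G|/|H| = 10/2 = 5
0 + H = {0, 5}
1 + H = {1, 6}
2 + H = {2, 7}
3 + H = {3, 8}
4 + H = {4, 9}

Cosets: 0+H={0,5}; 1+H={1,6}; 2+H={2,7}; 3+H={3,8}; 4+H={4,9}


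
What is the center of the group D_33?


Z(G) = {g ∈ G | gx = xg for all x ∈ G}
For odd n, Z(D_n) = {e}: no nontrivial rotation commutes with all reflections

Z(D_33) = {e}


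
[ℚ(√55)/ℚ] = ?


√55 has minimal polynomial x² - 55 (irreducible over ℚ since 55 is squarefree)

[ℚ(√55)/ℚ] = 2


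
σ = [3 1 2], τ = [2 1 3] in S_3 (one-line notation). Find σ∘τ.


σ∘τ: apply τ first, then σ
1 →τ 2 →σ 1
2 →τ 1 →σ 3
3 →τ 3 →σ 2

σ∘τ = [1 3 2]


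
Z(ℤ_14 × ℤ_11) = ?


Z(G) = {g ∈ G | gx = xg for all x ∈ G}
Direct product of abelian groups is abelian, so Z(G) = G

Z(ℤ_14 × ℤ_11) = ℤ_14 × ℤ_11


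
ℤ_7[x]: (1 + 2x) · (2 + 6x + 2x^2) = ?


Expand and collect like terms; reduce coefficients mod 7:
x^0: 1·2 = 2 ≡ 2 (mod 7)
x^1: 1·6 + 2·2 = 10 ≡ 3 (mod 7)
x^2: 1·2 + 2·6 = 14 ≡ 0 (mod 7)
x^3: 2·2 = 4 ≡ 4 (mod 7)
Result: 2 + 3x + 4x^3

f · g = 2 + 3x + 4x^3


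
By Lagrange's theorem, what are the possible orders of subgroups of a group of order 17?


Lagrange's theorem: |H| divides |G|
|G| = 17
Divisors of 17: 1, 17

Possible subgroup orders: {1, 17}


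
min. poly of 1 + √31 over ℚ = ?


Let α = 1 + √31. Then α - 1 = √31, so (α - 1)² = 31, giving α² - 2α - 30 = 0. Degree 2 and α ∉ ℚ, so this is the minimal polynomial.

Minimal polynomial: x² - 2x - 30


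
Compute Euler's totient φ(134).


Factor n: 134 = 2 × 67
φ(n) = n · ∏(1 - 1/p) over distinct primes p | n
φ(134) = 134 · (1 - 1/2) · (1 - 1/67) = 66

φ(134) = 66


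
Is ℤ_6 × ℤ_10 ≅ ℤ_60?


Comparing ℤ_6 × ℤ_10 and ℤ_60:
gcd(6,10) = 2 ≠ 1. Max element order in ℤ_6×ℤ_10 is lcm(6,10) = 30 < 60, so it has no element of order 60

No, ℤ_6 × ℤ_10 ≇ ℤ_60


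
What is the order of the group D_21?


|D_n| = 2n (n rotations and n reflections)
|D_21| = 2×21 = 42

|D_21| = 42


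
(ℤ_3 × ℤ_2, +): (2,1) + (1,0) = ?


Operation: componentwise addition mod (3, 2)
(2,1) + (1,0) = ((a₁+b₁) mod 3, (a₂+b₂) mod 2) with a = (2,1), b = (1,0)

(2,1) + (1,0) = (0,1)


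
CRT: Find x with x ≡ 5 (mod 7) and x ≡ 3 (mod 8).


m₁ = 7, m₂ = 8, gcd = 1, so CRT applies. M = m₁·m₂ = 56
Let M₁ = M/m₁ = 8, M₂ = M/m₂ = 7
Find y₁ ≡ M₁⁻¹ (mod m₁): 8⁻¹ ≡ 1 (mod 7)
Find y₂ ≡ M₂⁻¹ (mod m₂): 7⁻¹ ≡ 7 (mod 8)
x = a₁·M₁·y₁ + a₂·M₂·y₂ = 5·8·1 + 3·7·7 = 187
Reduce mod 56: x ≡ 19
Check: 19 mod 7 = 5 ✓, 19 mod 8 = 3 ✓

x ≡ 19 (mod 56)


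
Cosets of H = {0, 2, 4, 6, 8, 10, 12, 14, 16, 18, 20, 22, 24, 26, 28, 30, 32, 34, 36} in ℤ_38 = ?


H = {0, 2, 4, 6, 8, 10, 12, 14, 16, 18, 20, 22, 24, 26, 28, 30, 32, 34, 36}, |H| = 19
Number of cosets = |G|/|H| = 38/19 = 2
0 + H = {0, 2, 4, 6, 8, 10, 12, 14, 16, 18, 20, 22, 24, 26, 28, 30, 32, 34, 36}
1 + H = {1, 3, 5, 7, 9, 11, 13, 15, 17, 19, 21, 23, 25, 27, 29, 31, 33, 35, 37}

Cosets: 0+H={0,2,4,6,8,10,12,14,16,18,20,22,24,26,28,30,32,34,36}; 1+H={1,3,5,7,9,11,13,15,17,19,21,23,25,27,29,31,33,35,37}


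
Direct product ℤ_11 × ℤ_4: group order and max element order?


|ℤ_11 × ℤ_4| = 11 × 4 = 44
Max element order = lcm(11,4) = 44
Cyclic? Yes (gcd=1)

|ℤ_11×ℤ_4| = 44, max element order = 44


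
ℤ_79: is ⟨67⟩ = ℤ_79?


g generates ℤ_n iff gcd(g, n) = 1
gcd(67, 79) = 1
Since gcd = 1, 67 is a generator.

Yes, 67 generates ℤ_79


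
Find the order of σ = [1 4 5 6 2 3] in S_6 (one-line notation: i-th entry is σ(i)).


Cycle decomposition: (2 4 6 3 5)
Cycle lengths: 5
Order = lcm(5) = 5

ord(σ) = 5


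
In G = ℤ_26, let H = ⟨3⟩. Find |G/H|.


|⟨3⟩| = n / gcd(3, 26) = 26 / 1 = 26
H is normal (ℤ_26 is abelian).
|G/H| = |G| / |H| = 26 / 26 = 1

|G/H| = 1


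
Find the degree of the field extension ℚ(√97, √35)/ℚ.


[ℚ(√97,√35):ℚ] = [ℚ(√97,√35):ℚ(√97)]·[ℚ(√97):ℚ] = 2·2 = 4

[ℚ(√97, √35)/ℚ] = 4


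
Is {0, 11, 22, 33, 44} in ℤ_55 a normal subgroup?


H = {0, 11, 22, 33, 44} in ℤ_55
ℤ_55 is abelian; every subgroup of an abelian group is normal

Yes, normal subgroup


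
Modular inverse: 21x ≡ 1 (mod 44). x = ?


Use the extended Euclidean algorithm to write 1 = 21·s + 44·t; then s mod 44 is the inverse.
Euclidean algorithm:
  21 = 0·44 + 21
  44 = 2·21 + 2
  21 = 10·2 + 1
  2 = 2·1 + 0
gcd(21,44) = 1
Back-substitution gives: 21·(21) + 44·(-10) = 1
So 21⁻¹ ≡ 21 ≡ 21 (mod 44)
Check: 21 × 21 = 441 ≡ 1 (mod 44) ✓

21⁻¹ ≡ 21 (mod 44)


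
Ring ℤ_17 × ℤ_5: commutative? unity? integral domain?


Direct product ring; commutative with unity (1,1); but (1,0)·(0,1) = (0,0) gives zero divisors, so not an integral domain
Commutative: Yes
Integral domain: No
Has unity: Yes

ℤ_17 × ℤ_5: Commutative=Yes, Unity=Yes


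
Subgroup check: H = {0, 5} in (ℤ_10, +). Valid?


Subgroup test for H = {0, 5} in (ℤ_10, +):
(1) 0 ∈ H? Yes
(2) Closure: for all a,b ∈ H, (a+b) mod 10 ∈ H? Yes
(3) Inverses: for all a ∈ H, -a mod 10 ∈ H? Yes

Yes, H is a subgroup of ℤ_10


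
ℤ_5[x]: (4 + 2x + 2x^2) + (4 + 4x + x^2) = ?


Add coefficients mod 5:
x^0: 4 + 4 = 3 (mod 5)
x^1: 2 + 4 = 1 (mod 5)
x^2: 2 + 1 = 3 (mod 5)
Result: 3 + x + 3x^2

f + g = 3 + x + 3x^2


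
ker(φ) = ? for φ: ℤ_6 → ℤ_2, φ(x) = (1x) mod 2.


Kernel = preimage of identity
ker(φ) = {x ∈ ℤ_6 : 1x ≡ 0 (mod 2)}. Since 2 | 6, φ is well-defined. The kernel is the cyclic subgroup ⟨2⟩ of ℤ_6 (order 3), i.e. {0, 2, 4}

ker(φ) = {0, 2, 4}


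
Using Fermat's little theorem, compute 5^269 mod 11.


Fermat's little theorem: if p is prime and gcd(a,p)=1, then a^(p-1) ≡ 1 (mod p)
p = 11 is prime, gcd(5,11) = 1
Reduce exponent: 269 mod 10 = 9
So 5^269 ≡ 5^9 (mod 11)
5^9 mod 11 = 9

5^269 ≡ 9 (mod 11)


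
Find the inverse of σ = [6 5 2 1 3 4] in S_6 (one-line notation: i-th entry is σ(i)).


To find σ⁻¹, swap domain and range:
σ(1) = 6 → σ⁻¹(6) = 1
σ(2) = 5 → σ⁻¹(5) = 2
σ(3) = 2 → σ⁻¹(2) = 3
σ(4) = 1 → σ⁻¹(1) = 4
σ(5) = 3 → σ⁻¹(3) = 5
σ(6) = 4 → σ⁻¹(4) = 6

σ⁻¹ = [4 3 5 6 2 1]


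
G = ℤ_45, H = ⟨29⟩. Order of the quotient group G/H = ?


|⟨29⟩| = n / gcd(29, 45) = 45 / 1 = 45
H is normal (ℤ_45 is abelian).
|G/H| = |G| / |H| = 45 / 45 = 1

|G/H| = 1


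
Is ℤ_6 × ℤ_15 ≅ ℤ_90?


Comparing ℤ_6 × ℤ_15 and ℤ_90:
gcd(6,15) = 3 ≠ 1. Max element order in ℤ_6×ℤ_15 is lcm(6,15) = 30 < 90, so it has no element of order 90

No, ℤ_6 × ℤ_15 ≇ ℤ_90


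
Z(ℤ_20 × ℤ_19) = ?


Z(G) = {g ∈ G | gx = xg for all x ∈ G}
Direct product of abelian groups is abelian, so Z(G) = G

Z(ℤ_20 × ℤ_19) = ℤ_20 × ℤ_19


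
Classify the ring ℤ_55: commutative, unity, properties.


ℤ_55 is a commutative ring with unity 1; 55 = 5×11 is composite, so 5·11 ≡ 0 gives zero divisors (not an integral domain)
Commutative: Yes
Integral domain: No
Has unity: Yes

ℤ_55: Commutative=Yes, Unity=Yes


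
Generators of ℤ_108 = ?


g generates ℤ_n iff gcd(g,n) = 1
Prime factors of 108: 2, 3
Generators are g ∈ {1,...,107} not divisible by any of these primes.
Generators: {1, 5, 7, 11, 13, 17, 19, 23, 25, 29, 31, 35, 37, 41, 43, 47, 49, 53, 55, 59, 61, 65, 67, 71, 73, 77, 79, 83, 85, 89, 91, 95, 97, 101, 103, 107}
Number of generators = φ(108) = 36

Generators of ℤ_108 = {1, 5, 7, 11, 13, 17, 19, 23, 25, 29, 31, 35, 37, 41, 43, 47, 49, 53, 55, 59, 61, 65, 67, 71, 73, 77, 79, 83, 85, 89, 91, 95, 97, 101, 103, 107}


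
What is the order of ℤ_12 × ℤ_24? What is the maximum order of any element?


|ℤ_12 × ℤ_24| = 12 × 24 = 288
Max element order = lcm(12,24) = 24
Cyclic? No (gcd=12)

|ℤ_12×ℤ_24| = 288, max element order = 24


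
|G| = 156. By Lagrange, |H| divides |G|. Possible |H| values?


Lagrange's theorem: |H| divides |G|
|G| = 156
Divisors of 156: 1, 2, 3, 4, 6, 12, 13, 26, 39, 52, 78, 156

Possible subgroup orders: {1, 2, 3, 4, 6, 12, 13, 26, 39, 52, 78, 156}


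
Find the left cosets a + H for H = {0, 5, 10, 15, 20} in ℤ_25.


H = {0, 5, 10, 15, 20}, |H| = 5
Number of cosets = |G|/|H| = 25/5 = 5
0 + H = {0, 5, 10, 15, 20}
1 + H = {1, 6, 11, 16, 21}
2 + H = {2, 7, 12, 17, 22}
3 + H = {3, 8, 13, 18, 23}
4 + H = {4, 9, 14, 19, 24}

Cosets: 0+H={0,5,10,15,20}; 1+H={1,6,11,16,21}; 2+H={2,7,12,17,22}; 3+H={3,8,13,18,23}; 4+H={4,9,14,19,24}


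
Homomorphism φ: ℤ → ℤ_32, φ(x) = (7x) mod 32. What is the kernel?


Kernel = preimage of identity
ker(φ) = {x ∈ ℤ : 7x ≡ 0 (mod 32)}. gcd(7,32) = 1, so 7x ≡ 0 (mod 32) ⟺ x ≡ 0 (mod 32/1 = 32). Hence ker(φ) = 32ℤ

ker(φ) = 32ℤ


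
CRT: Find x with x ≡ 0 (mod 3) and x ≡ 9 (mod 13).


m₁ = 3, m₂ = 13, gcd = 1, so CRT applies. M = m₁·m₂ = 39
Let M₁ = M/m₁ = 13, M₂ = M/m₂ = 3
Find y₁ ≡ M₁⁻¹ (mod m₁): 13⁻¹ ≡ 1 (mod 3)
Find y₂ ≡ M₂⁻¹ (mod m₂): 3⁻¹ ≡ 9 (mod 13)
x = a₁·M₁·y₁ + a₂·M₂·y₂ = 0·13·1 + 9·3·9 = 243
Reduce mod 39: x ≡ 9
Check: 9 mod 3 = 0 ✓, 9 mod 13 = 9 ✓

x ≡ 9 (mod 39)


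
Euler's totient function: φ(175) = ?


Factor n: 175 = 5^2 × 7
φ(n) = n · ∏(1 - 1/p) over distinct primes p | n
φ(175) = 175 · (1 - 1/5) · (1 - 1/7) = 120

φ(175) = 120


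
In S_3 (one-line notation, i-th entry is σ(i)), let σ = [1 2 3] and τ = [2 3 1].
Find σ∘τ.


σ∘τ: apply τ first, then σ
1 →τ 2 →σ 2
2 →τ 3 →σ 3
3 →τ 1 →σ 1

σ∘τ = [2 3 1]


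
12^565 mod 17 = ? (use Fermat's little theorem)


Fermat's little theorem: if p is prime and gcd(a,p)=1, then a^(p-1) ≡ 1 (mod p)
p = 17 is prime, gcd(12,17) = 1
Reduce exponent: 565 mod 16 = 5
So 12^565 ≡ 12^5 (mod 17)
12^5 mod 17 = 3

12^565 ≡ 3 (mod 17)


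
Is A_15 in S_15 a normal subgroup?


H = A_15 in S_15
A_15 has index 2 in S_15, and every subgroup of index 2 is normal

Yes, normal subgroup


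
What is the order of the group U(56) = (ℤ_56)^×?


U(n) is the group of units mod n; |U(n)| = φ(n)
|U(56)| = φ(56) = 24

|U(56) = (ℤ_56)^×| = 24


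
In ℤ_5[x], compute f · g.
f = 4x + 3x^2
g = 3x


Expand and collect like terms; reduce coefficients mod 5:
x^0: 0·0 = 0 ≡ 0 (mod 5)
x^1: 0·3 + 4·0 = 0 ≡ 0 (mod 5)
x^2: 4·3 + 3·0 = 12 ≡ 2 (mod 5)
x^3: 3·3 = 9 ≡ 4 (mod 5)
Result: 2x^2 + 4x^3

f · g = 2x^2 + 4x^3


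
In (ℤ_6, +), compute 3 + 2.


Operation: addition mod 6
3 + 2 = (a + b) mod 6 with a = 3, b = 2

3 + 2 = 5


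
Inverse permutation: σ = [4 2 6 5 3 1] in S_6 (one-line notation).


To find σ⁻¹, swap domain and range:
σ(1) = 4 → σ⁻¹(4) = 1
σ(2) = 2 → σ⁻¹(2) = 2
σ(3) = 6 → σ⁻¹(6) = 3
σ(4) = 5 → σ⁻¹(5) = 4
σ(5) = 3 → σ⁻¹(3) = 5
σ(6) = 1 → σ⁻¹(1) = 6

σ⁻¹ = [6 2 5 1 4 3]


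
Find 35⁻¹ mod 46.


Use the extended Euclidean algorithm to write 1 = 35·s + 46·t; then s mod 46 is the inverse.
Euclidean algorithm:
  35 = 0·46 + 35
  46 = 1·35 + 11
  35 = 3·11 + 2
  11 = 5·2 + 1
  2 = 2·1 + 0
gcd(35,46) = 1
Back-substitution gives: 35·(-21) + 46·(16) = 1
So 35⁻¹ ≡ -21 ≡ 25 (mod 46)
Check: 35 × 25 = 875 ≡ 1 (mod 46) ✓

35⁻¹ ≡ 25 (mod 46)


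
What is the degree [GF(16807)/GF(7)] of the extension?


GF(16807) = GF(7^5), so the extension degree is 5

[GF(16807)/GF(7)] = 5


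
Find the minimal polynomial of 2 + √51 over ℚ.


Let α = 2 + √51. Then α - 2 = √51, so (α - 2)² = 51, giving α² - 4α - 47 = 0. Degree 2 and α ∉ ℚ, so this is the minimal polynomial.

Minimal polynomial: x² - 4x - 47


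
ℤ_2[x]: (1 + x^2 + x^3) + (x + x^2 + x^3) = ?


Add coefficients mod 2:
x^0: 1 + 0 = 1 (mod 2)
x^1: 0 + 1 = 1 (mod 2)
x^2: 1 + 1 = 0 (mod 2)
x^3: 1 + 1 = 0 (mod 2)
Result: 1 + x

f + g = 1 + x


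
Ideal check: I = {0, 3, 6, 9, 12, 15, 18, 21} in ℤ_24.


Check ideal conditions for I = {0, 3, 6, 9, 12, 15, 18, 21} in ℤ_24:
(1) I is an additive subgroup? Yes
(2) For r ∈ ℤ_24 and a ∈ I: r·a ∈ I? Yes

Yes, I is an ideal of ℤ_24


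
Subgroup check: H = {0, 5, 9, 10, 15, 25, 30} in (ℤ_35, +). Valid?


Subgroup test for H = {0, 5, 9, 10, 15, 25, 30} in (ℤ_35, +):
(1) 0 ∈ H? Yes
(2) Closure: for all a,b ∈ H, (a+b) mod 35 ∈ H? No  [counterexample: 5 + 9 = 14 ∉ H]
(3) Inverses: for all a ∈ H, -a mod 35 ∈ H? No

No, H is not a subgroup of ℤ_35


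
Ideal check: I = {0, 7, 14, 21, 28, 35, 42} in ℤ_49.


Check ideal conditions for I = {0, 7, 14, 21, 28, 35, 42} in ℤ_49:
(1) I is an additive subgroup? Yes
(2) For r ∈ ℤ_49 and a ∈ I: r·a ∈ I? Yes

Yes, I is an ideal of ℤ_49


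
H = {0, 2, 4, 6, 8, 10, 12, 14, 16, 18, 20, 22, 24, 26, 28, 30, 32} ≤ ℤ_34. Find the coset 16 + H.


16 + H = {16 + h (mod 34) : h ∈ H}
16+0=16, 16+2=18, 16+4=20, 16+6=22, 16+8=24, 16+10=26, 16+12=28, 16+14=30, 16+16=32, 16+18=0, 16+20=2, 16+22=4, 16+24=6, 16+26=8, 16+28=10, 16+30=12, 16+32=14
16 + H = {0, 2, 4, 6, 8, 10, 12, 14, 16, 18, 20, 22, 24, 26, 28, 30, 32} = 0 + H

16 + H = {0, 2, 4, 6, 8, 10, 12, 14, 16, 18, 20, 22, 24, 26, 28, 30, 32}


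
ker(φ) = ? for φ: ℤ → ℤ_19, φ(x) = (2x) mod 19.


Kernel = preimage of identity
ker(φ) = {x ∈ ℤ : 2x ≡ 0 (mod 19)}. gcd(2,19) = 1, so 2x ≡ 0 (mod 19) ⟺ x ≡ 0 (mod 19/1 = 19). Hence ker(φ) = 19ℤ

ker(φ) = 19ℤ


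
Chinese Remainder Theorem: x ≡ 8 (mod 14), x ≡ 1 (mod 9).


m₁ = 14, m₂ = 9, gcd = 1, so CRT applies. M = m₁·m₂ = 126
Let M₁ = M/m₁ = 9, M₂ = M/m₂ = 14
Find y₁ ≡ M₁⁻¹ (mod m₁): 9⁻¹ ≡ 11 (mod 14)
Find y₂ ≡ M₂⁻¹ (mod m₂): 14⁻¹ ≡ 2 (mod 9)
x = a₁·M₁·y₁ + a₂·M₂·y₂ = 8·9·11 + 1·14·2 = 820
Reduce mod 126: x ≡ 64
Check: 64 mod 14 = 8 ✓, 64 mod 9 = 1 ✓

x ≡ 64 (mod 126)


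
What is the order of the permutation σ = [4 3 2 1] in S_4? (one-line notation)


Cycle decomposition: (1 4) (2 3)
Cycle lengths: 2, 2
Order = lcm(2, 2) = 2

ord(σ) = 2


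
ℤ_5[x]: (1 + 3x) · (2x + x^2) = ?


Expand and collect like terms; reduce coefficients mod 5:
x^0: 1·0 = 0 ≡ 0 (mod 5)
x^1: 1·2 + 3·0 = 2 ≡ 2 (mod 5)
x^2: 1·1 + 3·2 = 7 ≡ 2 (mod 5)
x^3: 3·1 = 3 ≡ 3 (mod 5)
Result: 2x + 2x^2 + 3x^3

f · g = 2x + 2x^2 + 3x^3


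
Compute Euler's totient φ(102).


Factor n: 102 = 2 × 3 × 17
φ(n) = n · ∏(1 - 1/p) over distinct primes p | n
φ(102) = 102 · (1 - 1/2) · (1 - 1/3) · (1 - 1/17) = 32

φ(102) = 32


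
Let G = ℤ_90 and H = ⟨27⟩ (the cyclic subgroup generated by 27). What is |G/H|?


|⟨27⟩| = n / gcd(27, 90) = 90 / 9 = 10
H is normal (ℤ_90 is abelian).
|G/H| = |G| / |H| = 90 / 10 = 9

|G/H| = 9


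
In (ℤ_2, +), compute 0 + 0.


Operation: addition mod 2
0 + 0 = (a + b) mod 2 with a = 0, b = 0

0 + 0 = 0


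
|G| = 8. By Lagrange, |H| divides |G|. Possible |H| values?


Lagrange's theorem: |H| divides |G|
|G| = 8
Divisors of 8: 1, 2, 4, 8

Possible subgroup orders: {1, 2, 4, 8}


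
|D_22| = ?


|D_n| = 2n (n rotations and n reflections)
|D_22| = 2×22 = 44

|D_22| = 44


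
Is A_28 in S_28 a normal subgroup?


H = A_28 in S_28
A_28 has index 2 in S_28, and every subgroup of index 2 is normal

Yes, normal subgroup


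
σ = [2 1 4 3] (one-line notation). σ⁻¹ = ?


To find σ⁻¹, swap domain and range:
σ(1) = 2 → σ⁻¹(2) = 1
σ(2) = 1 → σ⁻¹(1) = 2
σ(3) = 4 → σ⁻¹(4) = 3
σ(4) = 3 → σ⁻¹(3) = 4

σ⁻¹ = [2 1 4 3]


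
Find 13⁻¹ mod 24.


Use the extended Euclidean algorithm to write 1 = 13·s + 24·t; then s mod 24 is the inverse.
Euclidean algorithm:
  13 = 0·24 + 13
  24 = 1·13 + 11
  13 = 1·11 + 2
  11 = 5·2 + 1
  2 = 2·1 + 0
gcd(13,24) = 1
Back-substitution gives: 13·(-11) + 24·(6) = 1
So 13⁻¹ ≡ -11 ≡ 13 (mod 24)
Check: 13 × 13 = 169 ≡ 1 (mod 24) ✓

13⁻¹ ≡ 13 (mod 24)


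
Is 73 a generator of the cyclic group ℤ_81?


g generates ℤ_n iff gcd(g, n) = 1
gcd(73, 81) = 1
Since gcd = 1, 73 is a generator.

Yes, 73 generates ℤ_81


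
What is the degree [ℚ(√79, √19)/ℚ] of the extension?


[ℚ(√79,√19):ℚ] = [ℚ(√79,√19):ℚ(√79)]·[ℚ(√79):ℚ] = 2·2 = 4

[ℚ(√79, √19)/ℚ] = 4


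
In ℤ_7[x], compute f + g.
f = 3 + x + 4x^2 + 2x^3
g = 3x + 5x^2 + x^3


Add coefficients mod 7:
x^0: 3 + 0 = 3 (mod 7)
x^1: 1 + 3 = 4 (mod 7)
x^2: 4 + 5 = 2 (mod 7)
x^3: 2 + 1 = 3 (mod 7)
Result: 3 + 4x + 2x^2 + 3x^3

f + g = 3 + 4x + 2x^2 + 3x^3


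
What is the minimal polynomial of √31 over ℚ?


√31 satisfies x² - 31 = 0, irreducible over ℚ since 31 is squarefree

Minimal polynomial: x² - 31


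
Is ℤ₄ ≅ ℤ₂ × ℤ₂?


Comparing ℤ₄ and ℤ₂ × ℤ₂:
ℤ₄ has an element of order 4; ℤ₂×ℤ₂ has exponent 2

No, ℤ₄ ≇ ℤ₂ × ℤ₂


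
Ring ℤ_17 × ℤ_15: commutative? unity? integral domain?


Direct product ring; commutative with unity (1,1); but (1,0)·(0,1) = (0,0) gives zero divisors, so not an integral domain
Commutative: Yes
Integral domain: No
Has unity: Yes

ℤ_17 × ℤ_15: Commutative=Yes, Unity=Yes


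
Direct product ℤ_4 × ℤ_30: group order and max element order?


|ℤ_4 × ℤ_30| = 4 × 30 = 120
Max element order = lcm(4,30) = 60
Cyclic? No (gcd=2)

|ℤ_4×ℤ_30| = 120, max element order = 60


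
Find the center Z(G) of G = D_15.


Z(G) = {g ∈ G | gx = xg for all x ∈ G}
For odd n, Z(D_n) = {e}: no nontrivial rotation commutes with all reflections

Z(D_15) = {e}


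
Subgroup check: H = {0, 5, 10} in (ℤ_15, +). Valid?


Subgroup test for H = {0, 5, 10} in (ℤ_15, +):
(1) 0 ∈ H? Yes
(2) Closure: for all a,b ∈ H, (a+b) mod 15 ∈ H? Yes
(3) Inverses: for all a ∈ H, -a mod 15 ∈ H? Yes

Yes, H is a subgroup of ℤ_15


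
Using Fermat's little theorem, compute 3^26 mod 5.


Fermat's little theorem: if p is prime and gcd(a,p)=1, then a^(p-1) ≡ 1 (mod p)
p = 5 is prime, gcd(3,5) = 1
Reduce exponent: 26 mod 4 = 2
So 3^26 ≡ 3^2 (mod 5)
3^2 mod 5 = 4

3^26 ≡ 4 (mod 5)


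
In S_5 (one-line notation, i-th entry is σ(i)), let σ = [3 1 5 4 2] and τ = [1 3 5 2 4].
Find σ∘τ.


σ∘τ: apply τ first, then σ
1 →τ 1 →σ 3
2 →τ 3 →σ 5
3 →τ 5 →σ 2
4 →τ 2 →σ 1
5 →τ 4 →σ 4

σ∘τ = [3 5 2 1 4]


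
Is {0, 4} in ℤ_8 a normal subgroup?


H = {0, 4} in ℤ_8
ℤ_8 is abelian; every subgroup of an abelian group is normal

Yes, normal subgroup


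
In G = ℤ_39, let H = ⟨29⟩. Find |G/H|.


|⟨29⟩| = n / gcd(29, 39) = 39 / 1 = 39
H is normal (ℤ_39 is abelian).
|G/H| = |G| / |H| = 39 / 39 = 1

|G/H| = 1


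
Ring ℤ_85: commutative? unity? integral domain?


ℤ_85 is a commutative ring with unity 1; 85 = 5×17 is composite, so 5·17 ≡ 0 gives zero divisors (not an integral domain)
Commutative: Yes
Integral domain: No
Has unity: Yes

ℤ_85: Commutative=Yes, Unity=Yes


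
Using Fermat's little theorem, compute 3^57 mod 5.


Fermat's little theorem: if p is prime and gcd(a,p)=1, then a^(p-1) ≡ 1 (mod p)
p = 5 is prime, gcd(3,5) = 1
Reduce exponent: 57 mod 4 = 1
So 3^57 ≡ 3^1 (mod 5)
3^1 mod 5 = 3

3^57 ≡ 3 (mod 5)


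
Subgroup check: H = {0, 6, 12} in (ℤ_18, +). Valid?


Subgroup test for H = {0, 6, 12} in (ℤ_18, +):
(1) 0 ∈ H? Yes
(2) Closure: for all a,b ∈ H, (a+b) mod 18 ∈ H? Yes
(3) Inverses: for all a ∈ H, -a mod 18 ∈ H? Yes

Yes, H is a subgroup of ℤ_18


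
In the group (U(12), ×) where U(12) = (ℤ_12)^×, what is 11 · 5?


Operation: multiplication mod 12
11 · 5 = (a × b) mod 12 with a = 11, b = 5

11 · 5 = 7


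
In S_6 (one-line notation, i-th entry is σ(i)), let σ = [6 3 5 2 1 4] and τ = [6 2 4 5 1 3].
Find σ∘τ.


σ∘τ: apply τ first, then σ
1 →τ 6 →σ 4
2 →τ 2 →σ 3
3 →τ 4 →σ 2
4 →τ 5 →σ 1
5 →τ 1 →σ 6
6 →τ 3 →σ 5

σ∘τ = [4 3 2 1 6 5]


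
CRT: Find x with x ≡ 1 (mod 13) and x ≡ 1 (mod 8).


m₁ = 13, m₂ = 8, gcd = 1, so CRT applies. M = m₁·m₂ = 104
Let M₁ = M/m₁ = 8, M₂ = M/m₂ = 13
Find y₁ ≡ M₁⁻¹ (mod m₁): 8⁻¹ ≡ 5 (mod 13)
Find y₂ ≡ M₂⁻¹ (mod m₂): 13⁻¹ ≡ 5 (mod 8)
x = a₁·M₁·y₁ + a₂·M₂·y₂ = 1·8·5 + 1·13·5 = 105
Reduce mod 104: x ≡ 1
Check: 1 mod 13 = 1 ✓, 1 mod 8 = 1 ✓

x ≡ 1 (mod 104)


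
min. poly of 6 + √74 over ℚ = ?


Let α = 6 + √74. Then α - 6 = √74, so (α - 6)² = 74, giving α² - 12α - 38 = 0. Degree 2 and α ∉ ℚ, so this is the minimal polynomial.

Minimal polynomial: x² - 12x - 38


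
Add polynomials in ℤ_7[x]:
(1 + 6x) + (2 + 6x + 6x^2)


Add coefficients mod 7:
x^0: 1 + 2 = 3 (mod 7)
x^1: 6 + 6 = 5 (mod 7)
x^2: 0 + 6 = 6 (mod 7)
Result: 3 + 5x + 6x^2

f + g = 3 + 5x + 6x^2


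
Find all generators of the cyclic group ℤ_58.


g generates ℤ_n iff gcd(g,n) = 1
Prime factors of 58: 2, 29
Generators are g ∈ {1,...,57} not divisible by any of these primes.
Generators: {1, 3, 5, 7, 9, 11, 13, 15, 17, 19, 21, 23, 25, 27, 31, 33, 35, 37, 39, 41, 43, 45, 47, 49, 51, 53, 55, 57}
Number of generators = φ(58) = 28

Generators of ℤ_58 = {1, 3, 5, 7, 9, 11, 13, 15, 17, 19, 21, 23, 25, 27, 31, 33, 35, 37, 39, 41, 43, 45, 47, 49, 51, 53, 55, 57}


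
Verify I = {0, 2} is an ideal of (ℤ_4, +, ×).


Check ideal conditions for I = {0, 2} in ℤ_4:
(1) I is an additive subgroup? Yes
(2) For r ∈ ℤ_4 and a ∈ I: r·a ∈ I? Yes

Yes, I is an ideal of ℤ_4


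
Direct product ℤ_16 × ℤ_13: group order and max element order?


|ℤ_16 × ℤ_13| = 16 × 13 = 208
Max element order = lcm(16,13) = 208
Cyclic? Yes (gcd=1)

|ℤ_16×ℤ_13| = 208, max element order = 208


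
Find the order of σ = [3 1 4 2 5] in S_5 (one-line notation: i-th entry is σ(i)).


Cycle decomposition: (1 3 4 2)
Cycle lengths: 4
Order = lcm(4) = 4

ord(σ) = 4


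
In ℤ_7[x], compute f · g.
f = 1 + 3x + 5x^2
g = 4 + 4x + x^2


Expand and collect like terms; reduce coefficients mod 7:
x^0: 1·4 = 4 ≡ 4 (mod 7)
x^1: 1·4 + 3·4 = 16 ≡ 2 (mod 7)
x^2: 1·1 + 3·4 + 5·4 = 33 ≡ 5 (mod 7)
x^3: 3·1 + 5·4 = 23 ≡ 2 (mod 7)
x^4: 5·1 = 5 ≡ 5 (mod 7)
Result: 4 + 2x + 5x^2 + 2x^3 + 5x^4

f · g = 4 + 2x + 5x^2 + 2x^3 + 5x^4


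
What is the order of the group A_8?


|A_n| = n!/2 (even permutations)
|A_8| = 8!/2 = 40320/2 = 20160

|A_8| = 20160


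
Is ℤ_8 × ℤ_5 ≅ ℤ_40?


Comparing ℤ_8 × ℤ_5 and ℤ_40:
gcd(8,5) = 1, so ℤ_8 × ℤ_5 ≅ ℤ_40 (CRT)

Yes, ℤ_8 × ℤ_5 ≅ ℤ_40


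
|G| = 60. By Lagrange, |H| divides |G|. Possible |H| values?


Lagrange's theorem: |H| divides |G|
|G| = 60
Divisors of 60: 1, 2, 3, 4, 5, 6, 10, 12, 15, 20, 30, 60

Possible subgroup orders: {1, 2, 3, 4, 5, 6, 10, 12, 15, 20, 30, 60}


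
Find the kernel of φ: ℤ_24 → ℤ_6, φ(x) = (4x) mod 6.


Kernel = preimage of identity
ker(φ) = {x ∈ ℤ_24 : 4x ≡ 0 (mod 6)}. Since 6 | 24, φ is well-defined. The kernel is the cyclic subgroup ⟨3⟩ of ℤ_24 (order 8), i.e. {0, 3, 6, 9, 12, 15, 18, 21}

ker(φ) = {0, 3, 6, 9, 12, 15, 18, 21}


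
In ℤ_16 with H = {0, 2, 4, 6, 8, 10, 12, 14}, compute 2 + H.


2 + H = {2 + h (mod 16) : h ∈ H}
2+0=2, 2+2=4, 2+4=6, 2+6=8, 2+8=10, 2+10=12, 2+12=14, 2+14=0
2 + H = {0, 2, 4, 6, 8, 10, 12, 14} = 0 + H

2 + H = {0, 2, 4, 6, 8, 10, 12, 14}


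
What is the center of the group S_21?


Z(G) = {g ∈ G | gx = xg for all x ∈ G}
S_n is non-abelian for n ≥ 3; Z(S_21) is trivial

Z(S_21) = {e}


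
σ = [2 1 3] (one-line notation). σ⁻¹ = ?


To find σ⁻¹, swap domain and range:
σ(1) = 2 → σ⁻¹(2) = 1
σ(2) = 1 → σ⁻¹(1) = 2
σ(3) = 3 → σ⁻¹(3) = 3

σ⁻¹ = [2 1 3]


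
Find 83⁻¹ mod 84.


Use the extended Euclidean algorithm to write 1 = 83·s + 84·t; then s mod 84 is the inverse.
Euclidean algorithm:
  83 = 0·84 + 83
  84 = 1·83 + 1
  83 = 83·1 + 0
gcd(83,84) = 1
Back-substitution gives: 83·(-1) + 84·(1) = 1
So 83⁻¹ ≡ -1 ≡ 83 (mod 84)
Check: 83 × 83 = 6889 ≡ 1 (mod 84) ✓

83⁻¹ ≡ 83 (mod 84)


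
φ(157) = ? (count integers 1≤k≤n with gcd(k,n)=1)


Factor n: 157 = 157
φ(n) = n · ∏(1 - 1/p) over distinct primes p | n
φ(157) = 157 · (1 - 1/157) = 156

φ(157) = 156


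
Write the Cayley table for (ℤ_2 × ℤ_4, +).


Elements: {(0,0), (0,1), (0,2), (0,3), (1,0), (1,1), (1,2), (1,3)}
Operation: componentwise addition mod (2, 4)
Entry (a, b) = ((a₁+b₁) mod 2, (a₂+b₂) mod 4)

Cayley table:
      | (0,0) | (0,1) | (0,2) | (0,3) | (1,0) | (1,1) | (1,2) | (1,3)
(0,0) | (0,0) | (0,1) | (0,2) | (0,3) | (1,0) | (1,1) | (1,2) | (1,3)
(0,1) | (0,1) | (0,2) | (0,3) | (0,0) | (1,1) | (1,2) | (1,3) | (1,0)
(0,2) | (0,2) | (0,3) | (0,0) | (0,1) | (1,2) | (1,3) | (1,0) | (1,1)
(0,3) | (0,3) | (0,0) | (0,1) | (0,2) | (1,3) | (1,0) | (1,1) | (1,2)
(1,0) | (1,0) | (1,1) | (1,2) | (1,3) | (0,0) | (0,1) | (0,2) | (0,3)
(1,1) | (1,1) | (1,2) | (1,3) | (1,0) | (0,1) | (0,2) | (0,3) | (0,0)
(1,2) | (1,2) | (1,3) | (1,0) | (1,1) | (0,2) | (0,3) | (0,0) | (0,1)
(1,3) | (1,3) | (1,0) | (1,1) | (1,2) | (0,3) | (0,0) | (0,1) | (0,2)


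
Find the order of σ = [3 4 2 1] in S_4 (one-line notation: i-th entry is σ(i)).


Cycle decomposition: (1 3 2 4)
Cycle lengths: 4
Order = lcm(4) = 4

ord(σ) = 4


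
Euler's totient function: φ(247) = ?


Factor n: 247 = 13 × 19
φ(n) = n · ∏(1 - 1/p) over distinct primes p | n
φ(247) = 247 · (1 - 1/13) · (1 - 1/19) = 216

φ(247) = 216


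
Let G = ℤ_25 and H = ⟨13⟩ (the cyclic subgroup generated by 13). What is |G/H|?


|⟨13⟩| = n / gcd(13, 25) = 25 / 1 = 25
H is normal (ℤ_25 is abelian).
|G/H| = |G| / |H| = 25 / 25 = 1

|G/H| = 1
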